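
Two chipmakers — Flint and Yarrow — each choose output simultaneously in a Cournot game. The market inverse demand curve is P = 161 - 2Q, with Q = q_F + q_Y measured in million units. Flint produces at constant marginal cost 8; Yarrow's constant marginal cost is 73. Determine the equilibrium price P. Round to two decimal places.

80.67

Flint's profit: π_F = (161 - 2Q)q_F - (8q_F). Setting ∂π_F/∂q_F = 0: 153 - 4q_F - 2(q_Y) = 0.
Yarrow's first-order condition: 88 - 4q_Y - 2(q_F) = 0.
So q_F = (153 - 2q_Y)/4 and q_Y = (88 - 2q_F)/4.
Substituting one into the other gives q_F = 109/3 and q_Y = 23/6.
Total output Q = 241/6, so price P = 161 - 2·(241/6) = 242/3.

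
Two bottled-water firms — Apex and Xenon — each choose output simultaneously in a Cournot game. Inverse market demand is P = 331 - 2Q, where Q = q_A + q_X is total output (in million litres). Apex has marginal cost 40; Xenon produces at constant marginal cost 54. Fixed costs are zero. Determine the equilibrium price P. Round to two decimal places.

141.67

Apex's profit: π_A = (331 - 2Q)q_A - (40q_A). Setting ∂π_A/∂q_A = 0: 291 - 4q_A - 2(q_X) = 0.
Xenon's first-order condition: 277 - 4q_X - 2(q_A) = 0.
So q_A = (291 - 2q_X)/4 and q_X = (277 - 2q_A)/4.
Substituting one into the other gives q_A = 305/6 and q_X = 263/6.
Total output Q = 284/3, so price P = 331 - 2·(284/3) = 425/3.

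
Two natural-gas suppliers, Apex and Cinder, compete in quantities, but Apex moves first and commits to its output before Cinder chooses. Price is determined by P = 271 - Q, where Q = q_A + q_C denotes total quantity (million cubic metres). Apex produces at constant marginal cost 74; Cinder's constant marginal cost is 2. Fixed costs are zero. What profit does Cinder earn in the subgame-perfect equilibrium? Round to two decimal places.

Solve by backward induction. Given q_A, the follower Cinder maximises π_C = (271 - q_A - q_C)q_C - 2q_C.
Setting the follower's marginal profit to zero, 269 - q_A - 2q_C = 0, i.e. q_C = (269 - q_A)/2.
The leader anticipates this reaction. Substituting into P = 271 - Q gives P = 273/2 - (1/2)q_A, so π_A = (273/2 - (1/2)q_A)q_A - 74q_A.
Maximising: ∂π_A/∂q_A = 125/2 - q_A = 0, giving q_A = 125/2.
Then q_C = (269 - 125/2)/2 = 413/4.
Price P = 271 - 663/4 = 421/4.
Cinder's profit: (421/4 - 2)·(413/4) = 10660.5625.

10660.56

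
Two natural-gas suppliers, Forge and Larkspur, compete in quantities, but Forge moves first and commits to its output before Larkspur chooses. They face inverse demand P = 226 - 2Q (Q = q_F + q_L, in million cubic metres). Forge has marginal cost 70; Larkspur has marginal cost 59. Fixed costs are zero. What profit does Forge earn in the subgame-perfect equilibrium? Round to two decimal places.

1314.06

The follower Larkspur best-responds to any q_F: π_L = (226 - 2Q)q_L - 59q_L.
Follower FOC: 167 - 2q_F - 4q_L = 0, so q_L(q_F) = (167 - 2q_F)/4.
Forge substitutes q_L(q_F) into its own profit: π_F = q_F(226 - 2q_F - (167 - 2q_F)/2) - 70q_F = (285/2 - q_F)q_F - 70q_F.
The leader's first-order condition 145/2 - 2q_F = 0 yields q_F = 145/4.
Then q_L = (167 - 2·(145/4))/4 = 189/8.
Price P = 226 - 2·(479/8) = 425/4.
Forge's profit: (425/4 - 70)·(145/4) = 1314.0625.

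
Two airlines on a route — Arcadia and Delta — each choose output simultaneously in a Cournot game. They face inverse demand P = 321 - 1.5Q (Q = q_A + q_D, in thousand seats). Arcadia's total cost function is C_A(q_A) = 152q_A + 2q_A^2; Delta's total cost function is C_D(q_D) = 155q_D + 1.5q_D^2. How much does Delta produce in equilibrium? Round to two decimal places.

Arcadia's profit: π_A = (321 - 1.5Q)q_A - (152q_A + 2q_A²). Setting ∂π_A/∂q_A = 0: 169 - 7q_A - (3/2)(q_D) = 0.
Delta's profit: π_D = (321 - 1.5Q)q_D - (155q_D + (3/2)q_D²). Setting ∂π_D/∂q_D = 0: 166 - 6q_D - (3/2)(q_A) = 0.
So q_A = (169 - (3/2)q_D)/7 and q_D = (166 - (3/2)q_A)/6.
Solving the pair: q_A = 1020/53, q_D = 22.8553.

22.86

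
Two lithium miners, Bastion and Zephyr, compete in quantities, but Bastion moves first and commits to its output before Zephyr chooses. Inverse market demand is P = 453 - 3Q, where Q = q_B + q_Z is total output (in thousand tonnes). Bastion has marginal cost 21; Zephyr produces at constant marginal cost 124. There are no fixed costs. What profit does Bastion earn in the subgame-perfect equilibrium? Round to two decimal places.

11926.04

The follower Zephyr best-responds to any q_B: π_Z = (453 - 3Q)q_Z - 124q_Z.
Follower FOC: 329 - 3q_B - 6q_Z = 0, so q_Z(q_B) = (329 - 3q_B)/6.
The leader anticipates this reaction. Substituting into P = 453 - 3Q gives P = 577/2 - (3/2)q_B, so π_B = (577/2 - (3/2)q_B)q_B - 21q_B.
The leader's first-order condition 535/2 - 3q_B = 0 yields q_B = 535/6.
Then q_Z = (329 - 3·(535/6))/6 = 41/4.
Price P = 453 - 3·(1193/12) = 619/4.
Bastion's profit: (619/4 - 21)·(535/6) = 11926.0417.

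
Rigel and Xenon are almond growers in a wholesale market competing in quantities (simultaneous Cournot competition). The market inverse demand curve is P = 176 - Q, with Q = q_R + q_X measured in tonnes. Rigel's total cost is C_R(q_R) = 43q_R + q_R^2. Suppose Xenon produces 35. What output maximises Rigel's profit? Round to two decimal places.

24.50

With the rival's output fixed at 35, Rigel's profit is π_R = (176 - 35 - q_R)q_R - (43q_R + q_R²) = (141 - q_R)q_R - (43q_R + q_R²).
∂π_R/∂q_R = 98 - 4q_R = 0, so q_R = 49/2.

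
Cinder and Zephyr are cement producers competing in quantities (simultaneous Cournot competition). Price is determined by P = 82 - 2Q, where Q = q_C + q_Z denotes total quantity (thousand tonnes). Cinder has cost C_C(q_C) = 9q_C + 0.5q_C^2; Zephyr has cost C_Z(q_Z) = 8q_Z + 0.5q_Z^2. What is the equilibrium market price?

40

Cinder's profit: π_C = (82 - 2Q)q_C - (9q_C + (1/2)q_C²). Setting ∂π_C/∂q_C = 0: 73 - 5q_C - 2(q_Z) = 0.
Zephyr's first-order condition: 74 - 5q_Z - 2(q_C) = 0.
So q_C = (73 - 2q_Z)/5 and q_Z = (74 - 2q_C)/5.
Solving the pair: q_C = 31/3, q_Z = 32/3.
Total output Q = 21, so price P = 82 - 2·21 = 40.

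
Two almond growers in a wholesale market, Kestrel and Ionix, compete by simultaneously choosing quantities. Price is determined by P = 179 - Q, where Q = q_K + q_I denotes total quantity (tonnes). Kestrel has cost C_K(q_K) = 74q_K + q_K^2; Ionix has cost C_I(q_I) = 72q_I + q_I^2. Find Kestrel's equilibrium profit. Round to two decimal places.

870.84

Kestrel's profit: π_K = (179 - Q)q_K - (74q_K + q_K²). Setting ∂π_K/∂q_K = 0: 105 - 4q_K - (q_I) = 0.
Ionix's profit: π_I = (179 - Q)q_I - (72q_I + q_I²). Setting ∂π_I/∂q_I = 0: 107 - 4q_I - (q_K) = 0.
Rearranging gives the reaction functions q_K = (105 - q_I)/4 and q_I = (107 - q_K)/4.
Substituting one into the other gives q_K = 313/15 and q_I = 323/15.
Price P = 179 - 212/5 = 683/5.
Kestrel's profit: (683/5)·(313/15) - 74·(313/15) - (313/15)² = 870.8356.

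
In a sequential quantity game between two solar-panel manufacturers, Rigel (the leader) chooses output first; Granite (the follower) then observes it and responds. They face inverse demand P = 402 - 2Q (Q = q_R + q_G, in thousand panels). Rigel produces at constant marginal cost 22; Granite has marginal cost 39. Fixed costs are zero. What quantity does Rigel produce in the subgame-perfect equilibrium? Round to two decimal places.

99.25

The follower Granite best-responds to any q_R: π_G = (402 - 2Q)q_G - 39q_G.
Setting the follower's marginal profit to zero, 363 - 2q_R - 4q_G = 0, i.e. q_G = (363 - 2q_R)/4.
Rigel substitutes q_G(q_R) into its own profit: π_R = q_R(402 - 2q_R - (363 - 2q_R)/2) - 22q_R = (441/2 - q_R)q_R - 22q_R.
Leader FOC: 397/2 - 2q_R = 0, so q_R = 397/4.
Then q_G = (363 - 2·(397/4))/4 = 329/8.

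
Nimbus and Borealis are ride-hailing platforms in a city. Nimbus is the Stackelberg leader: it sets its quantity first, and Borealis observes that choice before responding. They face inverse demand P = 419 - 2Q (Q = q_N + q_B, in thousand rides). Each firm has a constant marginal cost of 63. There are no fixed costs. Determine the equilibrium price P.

The follower Borealis best-responds to any q_N: π_B = (419 - 2Q)q_B - 63q_B.
Setting the follower's marginal profit to zero, 356 - 2q_N - 4q_B = 0, i.e. q_B = (356 - 2q_N)/4.
Nimbus substitutes q_B(q_N) into its own profit: π_N = q_N(419 - 2q_N - (356 - 2q_N)/2) - 63q_N = (241 - q_N)q_N - 63q_N.
Maximising: ∂π_N/∂q_N = 178 - 2q_N = 0, giving q_N = 89.
Then q_B = (356 - 2·89)/4 = 89/2.
Total output Q = 267/2, so price P = 419 - 2·(267/2) = 152.

152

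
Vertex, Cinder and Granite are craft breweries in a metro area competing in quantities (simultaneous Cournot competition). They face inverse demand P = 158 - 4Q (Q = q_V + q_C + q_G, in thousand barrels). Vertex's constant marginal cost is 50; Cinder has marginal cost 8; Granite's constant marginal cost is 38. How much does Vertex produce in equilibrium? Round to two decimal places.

3.38

Vertex's profit: π_V = (158 - 4Q)q_V - (50q_V). Setting ∂π_V/∂q_V = 0: 108 - 8q_V - 4(q_C + q_G) = 0.
Cinder's first-order condition: 150 - 8q_C - 4(q_V + q_G) = 0.
Granite's profit: π_G = (158 - 4Q)q_G - (38q_G). Setting ∂π_G/∂q_G = 0: 120 - 8q_G - 4(q_V + q_C) = 0.
Adding the 3 conditions: 378 − 8Q − 8Q = 0, i.e. Q = 189/8.
Back-substituting: q_V = (108 − 189/2)/4 = 27/8, q_C = (150 − 189/2)/4 = 111/8, q_G = (120 − 189/2)/4 = 51/8.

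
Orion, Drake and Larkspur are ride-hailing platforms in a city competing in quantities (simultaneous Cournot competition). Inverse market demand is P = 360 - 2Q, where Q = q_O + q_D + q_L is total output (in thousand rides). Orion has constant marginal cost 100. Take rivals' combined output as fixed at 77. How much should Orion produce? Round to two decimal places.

26.50

With rivals' combined output fixed at 77, Orion's profit is π_O = (360 - 2·77 - 2q_O)q_O - (100q_O) = (206 - 2q_O)q_O - (100q_O).
∂π_O/∂q_O = 106 - 4q_O = 0, so q_O = 53/2.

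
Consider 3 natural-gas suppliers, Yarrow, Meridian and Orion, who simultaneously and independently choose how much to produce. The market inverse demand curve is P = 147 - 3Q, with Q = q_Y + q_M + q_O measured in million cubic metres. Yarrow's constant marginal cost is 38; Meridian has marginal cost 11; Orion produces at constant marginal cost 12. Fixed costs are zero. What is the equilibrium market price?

Yarrow's profit: π_Y = (147 - 3Q)q_Y - (38q_Y). Setting ∂π_Y/∂q_Y = 0: 109 - 6q_Y - 3(q_M + q_O) = 0.
Meridian's profit: π_M = (147 - 3Q)q_M - (11q_M). Setting ∂π_M/∂q_M = 0: 136 - 6q_M - 3(q_Y + q_O) = 0.
Orion's profit: π_O = (147 - 3Q)q_O - (12q_O). Setting ∂π_O/∂q_O = 0: 135 - 6q_O - 3(q_Y + q_M) = 0.
Adding the 3 first-order conditions: 380 − 12Q = 0, so Q = 95/3.
Back-substituting: q_Y = (109 − 95)/3 = 14/3, q_M = (136 − 95)/3 = 41/3, q_O = (135 − 95)/3 = 40/3.
Total output Q = 95/3, so price P = 147 - 3·(95/3) = 52.

52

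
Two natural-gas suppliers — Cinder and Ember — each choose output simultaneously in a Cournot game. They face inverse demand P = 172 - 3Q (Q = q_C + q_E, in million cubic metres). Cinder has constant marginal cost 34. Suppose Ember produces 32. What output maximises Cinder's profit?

7

With the rival's output fixed at 32, Cinder's profit is π_C = (172 - 3·32 - 3q_C)q_C - (34q_C) = (76 - 3q_C)q_C - (34q_C).
∂π_C/∂q_C = 42 - 6q_C = 0, so q_C = 7.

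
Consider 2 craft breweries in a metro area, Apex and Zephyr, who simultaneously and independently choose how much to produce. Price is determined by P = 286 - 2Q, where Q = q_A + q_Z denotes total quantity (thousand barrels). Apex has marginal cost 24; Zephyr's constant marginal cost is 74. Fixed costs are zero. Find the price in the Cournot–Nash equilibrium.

128

Apex's profit: π_A = (286 - 2Q)q_A - (24q_A). Setting ∂π_A/∂q_A = 0: 262 - 4q_A - 2(q_Z) = 0.
Zephyr's profit: π_Z = (286 - 2Q)q_Z - (74q_Z). Setting ∂π_Z/∂q_Z = 0: 212 - 4q_Z - 2(q_A) = 0.
Rearranging gives the reaction functions q_A = (262 - 2q_Z)/4 and q_Z = (212 - 2q_A)/4.
Solving the pair: q_A = 52, q_Z = 27.
Total output Q = 79, so price P = 286 - 2·79 = 128.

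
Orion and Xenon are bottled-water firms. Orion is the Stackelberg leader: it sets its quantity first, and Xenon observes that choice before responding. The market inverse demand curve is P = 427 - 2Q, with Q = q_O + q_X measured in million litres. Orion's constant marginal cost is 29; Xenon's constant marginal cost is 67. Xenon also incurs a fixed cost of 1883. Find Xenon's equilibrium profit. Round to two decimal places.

The follower Xenon best-responds to any q_O: π_X = (427 - 2Q)q_X - 67q_X.
Setting the follower's marginal profit to zero, 360 - 2q_O - 4q_X = 0, i.e. q_X = (360 - 2q_O)/4.
Orion substitutes q_X(q_O) into its own profit: π_O = q_O(427 - 2q_O - (360 - 2q_O)/2) - 29q_O = (247 - q_O)q_O - 29q_O.
Maximising: ∂π_O/∂q_O = 218 - 2q_O = 0, giving q_O = 109.
Then q_X = (360 - 2·109)/4 = 71/2.
Price P = 427 - 2·(289/2) = 138.
Xenon's profit: (138 - 67)·(71/2) - 1883 = 1275/2.

637.50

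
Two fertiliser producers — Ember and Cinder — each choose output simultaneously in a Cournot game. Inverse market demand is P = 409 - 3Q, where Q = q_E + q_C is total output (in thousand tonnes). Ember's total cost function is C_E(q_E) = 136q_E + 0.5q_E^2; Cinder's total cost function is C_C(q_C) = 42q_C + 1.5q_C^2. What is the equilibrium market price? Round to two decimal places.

Ember's profit: π_E = (409 - 3Q)q_E - (136q_E + (1/2)q_E²). Setting ∂π_E/∂q_E = 0: 273 - 7q_E - 3(q_C) = 0.
Cinder's profit: π_C = (409 - 3Q)q_C - (42q_C + (3/2)q_C²). Setting ∂π_C/∂q_C = 0: 367 - 9q_C - 3(q_E) = 0.
Best responses: q_E = (273 - 3q_C)/7, q_C = (367 - 3q_E)/9.
Substituting one into the other gives q_E = 226/9 and q_C = 875/27.
Total output Q = 1553/27, so price P = 409 - 3·(1553/27) = 236.4444.

236.44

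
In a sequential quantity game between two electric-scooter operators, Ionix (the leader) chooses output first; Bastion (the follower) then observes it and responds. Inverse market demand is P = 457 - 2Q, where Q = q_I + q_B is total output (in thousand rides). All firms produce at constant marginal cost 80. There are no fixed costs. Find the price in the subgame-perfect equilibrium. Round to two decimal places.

174.25

The follower Bastion best-responds to any q_I: π_B = (457 - 2Q)q_B - 80q_B.
∂π_B/∂q_B = 377 - 2q_I - 4q_B = 0 gives the reaction function q_B = (377 - 2q_I)/4.
Ionix substitutes q_B(q_I) into its own profit: π_I = q_I(457 - 2q_I - (377 - 2q_I)/2) - 80q_I = (537/2 - q_I)q_I - 80q_I.
Maximising: ∂π_I/∂q_I = 377/2 - 2q_I = 0, giving q_I = 377/4.
Then q_B = (377 - 2·(377/4))/4 = 377/8.
Total output Q = 1131/8, so price P = 457 - 2·(1131/8) = 697/4.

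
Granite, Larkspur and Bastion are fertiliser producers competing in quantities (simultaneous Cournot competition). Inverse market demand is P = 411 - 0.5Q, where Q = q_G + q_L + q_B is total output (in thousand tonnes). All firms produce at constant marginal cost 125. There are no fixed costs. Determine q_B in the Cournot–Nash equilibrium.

A representative firm's profit is π_i = q_i(411 - 0.5Q) - 125q_i.
First-order condition (treating rivals' output as given): 286 - q_i - (1/2)·Σ_{j≠i} q_j = 0.
By symmetry each firm produces the same amount; substituting Σ_{j≠i} q_j = 2q_i yields q_i = 286/2 = 143.

143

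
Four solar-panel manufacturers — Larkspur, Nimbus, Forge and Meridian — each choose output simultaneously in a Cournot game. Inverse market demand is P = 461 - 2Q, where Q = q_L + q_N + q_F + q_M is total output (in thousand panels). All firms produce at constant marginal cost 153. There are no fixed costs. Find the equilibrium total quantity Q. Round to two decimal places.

123.20

A representative firm's profit is π_i = q_i(461 - 2Q) - 153q_i.
Setting ∂π_i/∂q_i = 0 with rivals' quantities fixed: 308 - 4q_i - 2·Σ_{j≠i} q_j = 0.
By symmetry each firm produces the same amount; substituting Σ_{j≠i} q_j = 3q_i yields q_i = 308/10 = 154/5.
Total output Q = 154/5 + 154/5 + 154/5 + 154/5 = 616/5.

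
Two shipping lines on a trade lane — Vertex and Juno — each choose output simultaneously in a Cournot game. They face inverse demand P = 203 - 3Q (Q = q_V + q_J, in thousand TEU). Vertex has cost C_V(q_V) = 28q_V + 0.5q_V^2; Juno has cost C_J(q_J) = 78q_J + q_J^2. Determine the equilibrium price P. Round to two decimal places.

Vertex's profit: π_V = (203 - 3Q)q_V - (28q_V + (1/2)q_V²). Setting ∂π_V/∂q_V = 0: 175 - 7q_V - 3(q_J) = 0.
Juno's profit: π_J = (203 - 3Q)q_J - (78q_J + q_J²). Setting ∂π_J/∂q_J = 0: 125 - 8q_J - 3(q_V) = 0.
Rearranging gives the reaction functions q_V = (175 - 3q_J)/7 and q_J = (125 - 3q_V)/8.
Substituting one into the other gives q_V = 1025/47 and q_J = 350/47.
Total output Q = 1375/47, so price P = 203 - 3·(1375/47) = 115.2340.

115.23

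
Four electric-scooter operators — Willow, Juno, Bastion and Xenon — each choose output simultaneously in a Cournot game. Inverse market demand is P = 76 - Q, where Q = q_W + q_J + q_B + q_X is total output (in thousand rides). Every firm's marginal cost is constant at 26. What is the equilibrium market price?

A representative firm's profit is π_i = q_i(76 - Q) - 26q_i.
Setting ∂π_i/∂q_i = 0 with rivals' quantities fixed: 50 - 2q_i - Σ_{j≠i} q_j = 0.
By symmetry each firm produces the same amount; substituting Σ_{j≠i} q_j = 3q_i yields q_i = 50/5 = 10.
Total output Q = 40, so price P = 76 - 40 = 36.

36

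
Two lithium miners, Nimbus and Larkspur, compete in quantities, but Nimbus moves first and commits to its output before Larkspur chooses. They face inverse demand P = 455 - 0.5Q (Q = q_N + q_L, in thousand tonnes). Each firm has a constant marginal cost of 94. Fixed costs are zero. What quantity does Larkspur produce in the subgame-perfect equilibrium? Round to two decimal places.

Solve by backward induction. Given q_N, the follower Larkspur maximises π_L = (455 - (1/2)q_N - (1/2)q_L)q_L - 94q_L.
Setting the follower's marginal profit to zero, 361 - (1/2)q_N - q_L = 0, i.e. q_L = (361 - (1/2)q_N).
Nimbus substitutes q_L(q_N) into its own profit: π_N = q_N(455 - (1/2)q_N - (361 - (1/2)q_N)/2) - 94q_N = (549/2 - (1/4)q_N)q_N - 94q_N.
Maximising: ∂π_N/∂q_N = 361/2 - (1/2)q_N = 0, giving q_N = 361.
Then q_L = (361 - (1/2)·361) = 361/2.

180.50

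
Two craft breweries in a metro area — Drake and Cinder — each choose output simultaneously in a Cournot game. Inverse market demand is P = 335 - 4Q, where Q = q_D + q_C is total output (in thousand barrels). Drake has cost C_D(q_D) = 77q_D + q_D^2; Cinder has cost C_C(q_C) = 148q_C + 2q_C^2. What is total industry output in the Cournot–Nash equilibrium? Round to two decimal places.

30.63

Drake's profit: π_D = (335 - 4Q)q_D - (77q_D + q_D²). Setting ∂π_D/∂q_D = 0: 258 - 10q_D - 4(q_C) = 0.
Cinder's profit: π_C = (335 - 4Q)q_C - (148q_C + 2q_C²). Setting ∂π_C/∂q_C = 0: 187 - 12q_C - 4(q_D) = 0.
So q_D = (258 - 4q_C)/10 and q_C = (187 - 4q_D)/12.
Substituting one into the other gives q_D = 587/26 and q_C = 419/52.
Total output Q = 587/26 + 419/52 = 1593/52.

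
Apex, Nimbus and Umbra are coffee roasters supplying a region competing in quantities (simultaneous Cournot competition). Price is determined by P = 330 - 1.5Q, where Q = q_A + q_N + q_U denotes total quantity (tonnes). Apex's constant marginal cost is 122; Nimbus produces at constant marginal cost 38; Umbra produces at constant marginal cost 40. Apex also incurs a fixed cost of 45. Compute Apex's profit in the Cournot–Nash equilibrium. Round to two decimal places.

Apex's profit: π_A = (330 - 1.5Q)q_A - (122q_A). Setting ∂π_A/∂q_A = 0: 208 - 3q_A - (3/2)(q_N + q_U) = 0.
Nimbus's profit: π_N = (330 - 1.5Q)q_N - (38q_N). Setting ∂π_N/∂q_N = 0: 292 - 3q_N - (3/2)(q_A + q_U) = 0.
Umbra's first-order condition: 290 - 3q_U - (3/2)(q_A + q_N) = 0.
Adding the 3 first-order conditions: 790 − 6Q = 0, so Q = 395/3.
Back-substituting: q_A = (208 − 395/2)/(3/2) = 7, q_N = (292 − 395/2)/(3/2) = 63, q_U = (290 − 395/2)/(3/2) = 185/3.
Price P = 330 - (3/2)·(395/3) = 265/2.
Apex's profit: (265/2 - 122)·7 - 45 = 57/2.

28.50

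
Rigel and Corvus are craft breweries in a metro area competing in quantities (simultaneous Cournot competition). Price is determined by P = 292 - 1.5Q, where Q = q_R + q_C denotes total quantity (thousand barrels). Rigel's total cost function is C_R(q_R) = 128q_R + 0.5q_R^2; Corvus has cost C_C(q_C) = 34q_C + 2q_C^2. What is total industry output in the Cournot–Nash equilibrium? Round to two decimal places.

60.08

Rigel's profit: π_R = (292 - 1.5Q)q_R - (128q_R + (1/2)q_R²). Setting ∂π_R/∂q_R = 0: 164 - 4q_R - (3/2)(q_C) = 0.
Corvus's first-order condition: 258 - 7q_C - (3/2)(q_R) = 0.
Rearranging gives the reaction functions q_R = (164 - (3/2)q_C)/4 and q_C = (258 - (3/2)q_R)/7.
Substituting one into the other gives q_R = 29.5534 and q_C = 30.5243.
Total output Q = 29.5534 + 30.5243 = 60.0777.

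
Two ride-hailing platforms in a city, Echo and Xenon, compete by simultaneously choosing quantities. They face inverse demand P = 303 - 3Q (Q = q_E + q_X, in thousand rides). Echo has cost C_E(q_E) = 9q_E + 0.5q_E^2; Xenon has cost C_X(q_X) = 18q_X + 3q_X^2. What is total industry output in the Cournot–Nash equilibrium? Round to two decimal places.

50.48

Echo's profit: π_E = (303 - 3Q)q_E - (9q_E + (1/2)q_E²). Setting ∂π_E/∂q_E = 0: 294 - 7q_E - 3(q_X) = 0.
Xenon's profit: π_X = (303 - 3Q)q_X - (18q_X + 3q_X²). Setting ∂π_X/∂q_X = 0: 285 - 12q_X - 3(q_E) = 0.
Rearranging gives the reaction functions q_E = (294 - 3q_X)/7 and q_X = (285 - 3q_E)/12.
Solving the pair: q_E = 891/25, q_X = 371/25.
Total output Q = 891/25 + 371/25 = 1262/25.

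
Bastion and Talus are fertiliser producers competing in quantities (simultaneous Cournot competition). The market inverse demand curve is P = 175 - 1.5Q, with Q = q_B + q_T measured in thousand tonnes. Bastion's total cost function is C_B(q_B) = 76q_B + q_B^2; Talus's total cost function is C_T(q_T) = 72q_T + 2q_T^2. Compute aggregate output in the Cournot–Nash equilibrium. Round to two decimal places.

27.63

Bastion's profit: π_B = (175 - 1.5Q)q_B - (76q_B + q_B²). Setting ∂π_B/∂q_B = 0: 99 - 5q_B - (3/2)(q_T) = 0.
Talus's profit: π_T = (175 - 1.5Q)q_T - (72q_T + 2q_T²). Setting ∂π_T/∂q_T = 0: 103 - 7q_T - (3/2)(q_B) = 0.
Rearranging gives the reaction functions q_B = (99 - (3/2)q_T)/5 and q_T = (103 - (3/2)q_B)/7.
Substituting one into the other gives q_B = 16.4427 and q_T = 1466/131.
Total output Q = 16.4427 + 1466/131 = 27.6336.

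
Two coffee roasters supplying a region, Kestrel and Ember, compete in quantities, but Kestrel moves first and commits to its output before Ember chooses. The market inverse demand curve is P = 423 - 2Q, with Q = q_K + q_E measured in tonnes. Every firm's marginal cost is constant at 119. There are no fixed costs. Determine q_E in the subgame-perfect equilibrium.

38

Solve by backward induction. Given q_K, the follower Ember maximises π_E = (423 - 2q_K - 2q_E)q_E - 119q_E.
Setting the follower's marginal profit to zero, 304 - 2q_K - 4q_E = 0, i.e. q_E = (304 - 2q_K)/4.
Kestrel substitutes q_E(q_K) into its own profit: π_K = q_K(423 - 2q_K - (304 - 2q_K)/2) - 119q_K = (271 - q_K)q_K - 119q_K.
Leader FOC: 152 - 2q_K = 0, so q_K = 76.
Then q_E = (304 - 2·76)/4 = 38.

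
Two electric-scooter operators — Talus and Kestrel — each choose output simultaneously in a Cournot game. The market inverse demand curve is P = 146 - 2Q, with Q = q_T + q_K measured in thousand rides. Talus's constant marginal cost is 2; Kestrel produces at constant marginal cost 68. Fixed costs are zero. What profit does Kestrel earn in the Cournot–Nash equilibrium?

Talus's profit: π_T = (146 - 2Q)q_T - (2q_T). Setting ∂π_T/∂q_T = 0: 144 - 4q_T - 2(q_K) = 0.
Kestrel's profit: π_K = (146 - 2Q)q_K - (68q_K). Setting ∂π_K/∂q_K = 0: 78 - 4q_K - 2(q_T) = 0.
Best responses: q_T = (144 - 2q_K)/4, q_K = (78 - 2q_T)/4.
Solving the pair: q_T = 35, q_K = 2.
Price P = 146 - 2·37 = 72.
Kestrel's profit: (72 - 68)·2 = 8.

8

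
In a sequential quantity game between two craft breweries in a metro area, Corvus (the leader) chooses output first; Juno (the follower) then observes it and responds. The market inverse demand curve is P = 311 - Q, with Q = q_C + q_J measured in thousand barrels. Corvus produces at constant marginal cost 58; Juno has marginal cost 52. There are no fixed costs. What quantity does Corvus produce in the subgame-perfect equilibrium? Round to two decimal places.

123.50

Solve by backward induction. Given q_C, the follower Juno maximises π_J = (311 - q_C - q_J)q_J - 52q_J.
Setting the follower's marginal profit to zero, 259 - q_C - 2q_J = 0, i.e. q_J = (259 - q_C)/2.
The leader anticipates this reaction. Substituting into P = 311 - Q gives P = 363/2 - (1/2)q_C, so π_C = (363/2 - (1/2)q_C)q_C - 58q_C.
The leader's first-order condition 247/2 - q_C = 0 yields q_C = 247/2.
Then q_J = (259 - 247/2)/2 = 271/4.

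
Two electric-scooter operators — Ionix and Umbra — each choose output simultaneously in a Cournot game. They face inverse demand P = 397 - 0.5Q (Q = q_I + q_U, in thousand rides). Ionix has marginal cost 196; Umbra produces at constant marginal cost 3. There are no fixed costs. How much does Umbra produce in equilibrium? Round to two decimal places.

391.33

Ionix's profit: π_I = (397 - 0.5Q)q_I - (196q_I). Setting ∂π_I/∂q_I = 0: 201 - q_I - (1/2)(q_U) = 0.
Umbra's first-order condition: 394 - q_U - (1/2)(q_I) = 0.
Best responses: q_I = (201 - (1/2)q_U), q_U = (394 - (1/2)q_I).
Solving the pair: q_I = 16/3, q_U = 1174/3.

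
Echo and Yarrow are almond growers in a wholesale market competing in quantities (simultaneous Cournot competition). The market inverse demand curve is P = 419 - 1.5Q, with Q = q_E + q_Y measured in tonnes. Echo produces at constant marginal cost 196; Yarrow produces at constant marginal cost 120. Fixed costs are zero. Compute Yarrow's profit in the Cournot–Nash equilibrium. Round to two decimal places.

10416.67

Echo's profit: π_E = (419 - 1.5Q)q_E - (196q_E). Setting ∂π_E/∂q_E = 0: 223 - 3q_E - (3/2)(q_Y) = 0.
Yarrow's profit: π_Y = (419 - 1.5Q)q_Y - (120q_Y). Setting ∂π_Y/∂q_Y = 0: 299 - 3q_Y - (3/2)(q_E) = 0.
So q_E = (223 - (3/2)q_Y)/3 and q_Y = (299 - (3/2)q_E)/3.
Solving the pair: q_E = 98/3, q_Y = 250/3.
Price P = 419 - (3/2)·116 = 245.
Yarrow's profit: (245 - 120)·(250/3) = 10416.6667.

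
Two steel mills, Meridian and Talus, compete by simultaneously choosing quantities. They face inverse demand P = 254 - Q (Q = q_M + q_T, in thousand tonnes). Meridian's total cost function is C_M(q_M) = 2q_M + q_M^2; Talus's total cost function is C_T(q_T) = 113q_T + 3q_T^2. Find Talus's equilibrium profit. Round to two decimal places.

405.18

Meridian's profit: π_M = (254 - Q)q_M - (2q_M + q_M²). Setting ∂π_M/∂q_M = 0: 252 - 4q_M - (q_T) = 0.
Talus's first-order condition: 141 - 8q_T - (q_M) = 0.
So q_M = (252 - q_T)/4 and q_T = (141 - q_M)/8.
Solving the pair: q_M = 1875/31, q_T = 312/31.
Price P = 254 - 70.5484 = 183.4516.
Talus's profit: 183.4516·(312/31) - 113·(312/31) - 3(312/31)² = 405.1779.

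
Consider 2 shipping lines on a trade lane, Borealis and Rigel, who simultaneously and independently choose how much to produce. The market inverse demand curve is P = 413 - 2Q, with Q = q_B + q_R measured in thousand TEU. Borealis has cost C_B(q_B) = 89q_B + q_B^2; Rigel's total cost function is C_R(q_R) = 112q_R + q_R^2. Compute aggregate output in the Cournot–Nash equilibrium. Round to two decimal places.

Borealis's profit: π_B = (413 - 2Q)q_B - (89q_B + q_B²). Setting ∂π_B/∂q_B = 0: 324 - 6q_B - 2(q_R) = 0.
Rigel's profit: π_R = (413 - 2Q)q_R - (112q_R + q_R²). Setting ∂π_R/∂q_R = 0: 301 - 6q_R - 2(q_B) = 0.
So q_B = (324 - 2q_R)/6 and q_R = (301 - 2q_B)/6.
Substituting one into the other gives q_B = 671/16 and q_R = 579/16.
Total output Q = 671/16 + 579/16 = 625/8.

78.13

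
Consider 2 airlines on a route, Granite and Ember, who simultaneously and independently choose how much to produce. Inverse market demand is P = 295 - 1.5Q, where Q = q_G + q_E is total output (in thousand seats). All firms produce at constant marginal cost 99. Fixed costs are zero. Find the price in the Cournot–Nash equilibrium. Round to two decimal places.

164.33

A representative firm's profit is π_i = q_i(295 - 1.5Q) - 99q_i.
Setting ∂π_i/∂q_i = 0 with rivals' quantities fixed: 196 - 3q_i - (3/2)q_j = 0.
With identical firms every q_j equals q_i, so q_j = q_i and 196 = (9/2)q_i, giving q_i = 392/9.
Total output Q = 784/9, so price P = 295 - (3/2)·(784/9) = 493/3.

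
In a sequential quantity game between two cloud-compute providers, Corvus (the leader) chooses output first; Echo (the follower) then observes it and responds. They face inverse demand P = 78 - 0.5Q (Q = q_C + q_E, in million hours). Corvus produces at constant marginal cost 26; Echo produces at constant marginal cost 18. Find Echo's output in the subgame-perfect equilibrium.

38

Solve by backward induction. Given q_C, the follower Echo maximises π_E = (78 - (1/2)q_C - (1/2)q_E)q_E - 18q_E.
Setting the follower's marginal profit to zero, 60 - (1/2)q_C - q_E = 0, i.e. q_E = (60 - (1/2)q_C).
Corvus substitutes q_E(q_C) into its own profit: π_C = q_C(78 - (1/2)q_C - (60 - (1/2)q_C)/2) - 26q_C = (48 - (1/4)q_C)q_C - 26q_C.
The leader's first-order condition 22 - (1/2)q_C = 0 yields q_C = 44.
Then q_E = (60 - (1/2)·44) = 38.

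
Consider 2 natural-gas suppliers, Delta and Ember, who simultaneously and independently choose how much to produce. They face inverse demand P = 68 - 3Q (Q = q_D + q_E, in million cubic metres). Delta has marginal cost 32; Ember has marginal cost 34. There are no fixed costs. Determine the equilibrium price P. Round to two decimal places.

Delta's profit: π_D = (68 - 3Q)q_D - (32q_D). Setting ∂π_D/∂q_D = 0: 36 - 6q_D - 3(q_E) = 0.
Ember's first-order condition: 34 - 6q_E - 3(q_D) = 0.
Rearranging gives the reaction functions q_D = (36 - 3q_E)/6 and q_E = (34 - 3q_D)/6.
Solving the pair: q_D = 38/9, q_E = 32/9.
Total output Q = 70/9, so price P = 68 - 3·(70/9) = 134/3.

44.67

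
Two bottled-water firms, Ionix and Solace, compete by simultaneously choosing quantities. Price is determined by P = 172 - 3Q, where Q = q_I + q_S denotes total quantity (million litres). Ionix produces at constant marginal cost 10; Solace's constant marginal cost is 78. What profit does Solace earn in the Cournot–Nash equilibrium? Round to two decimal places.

25.04

Ionix's profit: π_I = (172 - 3Q)q_I - (10q_I). Setting ∂π_I/∂q_I = 0: 162 - 6q_I - 3(q_S) = 0.
Solace's profit: π_S = (172 - 3Q)q_S - (78q_S). Setting ∂π_S/∂q_S = 0: 94 - 6q_S - 3(q_I) = 0.
Best responses: q_I = (162 - 3q_S)/6, q_S = (94 - 3q_I)/6.
Substituting one into the other gives q_I = 230/9 and q_S = 26/9.
Price P = 172 - 3·(256/9) = 260/3.
Solace's profit: (260/3 - 78)·(26/9) = 676/27.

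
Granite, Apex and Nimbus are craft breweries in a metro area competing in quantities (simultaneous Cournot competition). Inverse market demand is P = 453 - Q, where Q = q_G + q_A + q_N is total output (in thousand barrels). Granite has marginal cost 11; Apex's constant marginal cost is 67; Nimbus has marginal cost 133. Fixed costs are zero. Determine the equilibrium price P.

166

Granite's profit: π_G = (453 - Q)q_G - (11q_G). Setting ∂π_G/∂q_G = 0: 442 - 2q_G - (q_A + q_N) = 0.
Apex's profit: π_A = (453 - Q)q_A - (67q_A). Setting ∂π_A/∂q_A = 0: 386 - 2q_A - (q_G + q_N) = 0.
Nimbus's first-order condition: 320 - 2q_N - (q_G + q_A) = 0.
Summing all 3 equations gives 1148 − 4Q = 0, hence Q = 287.
Back-substituting: q_G = (442 − 287) = 155, q_A = (386 − 287) = 99, q_N = (320 − 287) = 33.
Total output Q = 287, so price P = 453 - 287 = 166.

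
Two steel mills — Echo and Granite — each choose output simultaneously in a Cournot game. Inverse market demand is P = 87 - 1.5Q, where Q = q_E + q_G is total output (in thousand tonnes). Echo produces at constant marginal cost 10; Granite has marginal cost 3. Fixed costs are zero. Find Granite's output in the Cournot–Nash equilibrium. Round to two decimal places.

Echo's profit: π_E = (87 - 1.5Q)q_E - (10q_E). Setting ∂π_E/∂q_E = 0: 77 - 3q_E - (3/2)(q_G) = 0.
Granite's first-order condition: 84 - 3q_G - (3/2)(q_E) = 0.
So q_E = (77 - (3/2)q_G)/3 and q_G = (84 - (3/2)q_E)/3.
Substituting one into the other gives q_E = 140/9 and q_G = 182/9.

20.22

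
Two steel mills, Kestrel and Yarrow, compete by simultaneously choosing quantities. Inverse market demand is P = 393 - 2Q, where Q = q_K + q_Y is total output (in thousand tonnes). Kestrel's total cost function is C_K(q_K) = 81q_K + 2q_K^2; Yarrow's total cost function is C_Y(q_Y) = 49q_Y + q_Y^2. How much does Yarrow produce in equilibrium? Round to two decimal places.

48.36

Kestrel's profit: π_K = (393 - 2Q)q_K - (81q_K + 2q_K²). Setting ∂π_K/∂q_K = 0: 312 - 8q_K - 2(q_Y) = 0.
Yarrow's first-order condition: 344 - 6q_Y - 2(q_K) = 0.
So q_K = (312 - 2q_Y)/8 and q_Y = (344 - 2q_K)/6.
Substituting one into the other gives q_K = 296/11 and q_Y = 532/11.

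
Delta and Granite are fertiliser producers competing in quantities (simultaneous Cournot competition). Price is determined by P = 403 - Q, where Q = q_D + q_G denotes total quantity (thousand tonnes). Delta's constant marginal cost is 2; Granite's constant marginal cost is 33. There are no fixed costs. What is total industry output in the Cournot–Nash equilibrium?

257

Delta's profit: π_D = (403 - Q)q_D - (2q_D). Setting ∂π_D/∂q_D = 0: 401 - 2q_D - (q_G) = 0.
Granite's first-order condition: 370 - 2q_G - (q_D) = 0.
Best responses: q_D = (401 - q_G)/2, q_G = (370 - q_D)/2.
Solving the pair: q_D = 144, q_G = 113.
Total output Q = 144 + 113 = 257.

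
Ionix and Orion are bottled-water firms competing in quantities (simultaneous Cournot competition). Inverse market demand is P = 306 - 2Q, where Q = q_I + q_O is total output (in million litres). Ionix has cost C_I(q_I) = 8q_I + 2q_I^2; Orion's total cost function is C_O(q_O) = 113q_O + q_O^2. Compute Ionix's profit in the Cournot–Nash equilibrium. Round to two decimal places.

4061.17

Ionix's profit: π_I = (306 - 2Q)q_I - (8q_I + 2q_I²). Setting ∂π_I/∂q_I = 0: 298 - 8q_I - 2(q_O) = 0.
Orion's first-order condition: 193 - 6q_O - 2(q_I) = 0.
Best responses: q_I = (298 - 2q_O)/8, q_O = (193 - 2q_I)/6.
Substituting one into the other gives q_I = 701/22 and q_O = 237/11.
Price P = 306 - 2·(1175/22) = 199.1818.
Ionix's profit: 199.1818·(701/22) - 8·(701/22) - 2(701/22)² = 4061.1653.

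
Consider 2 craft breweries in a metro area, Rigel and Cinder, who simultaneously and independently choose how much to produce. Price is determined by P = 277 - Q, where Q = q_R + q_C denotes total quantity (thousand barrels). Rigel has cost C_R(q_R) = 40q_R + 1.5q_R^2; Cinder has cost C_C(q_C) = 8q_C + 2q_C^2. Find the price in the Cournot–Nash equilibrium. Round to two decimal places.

199.03

Rigel's profit: π_R = (277 - Q)q_R - (40q_R + (3/2)q_R²). Setting ∂π_R/∂q_R = 0: 237 - 5q_R - (q_C) = 0.
Cinder's first-order condition: 269 - 6q_C - (q_R) = 0.
Best responses: q_R = (237 - q_C)/5, q_C = (269 - q_R)/6.
Solving the pair: q_R = 1153/29, q_C = 1108/29.
Total output Q = 77.9655, so price P = 277 - 77.9655 = 199.0345.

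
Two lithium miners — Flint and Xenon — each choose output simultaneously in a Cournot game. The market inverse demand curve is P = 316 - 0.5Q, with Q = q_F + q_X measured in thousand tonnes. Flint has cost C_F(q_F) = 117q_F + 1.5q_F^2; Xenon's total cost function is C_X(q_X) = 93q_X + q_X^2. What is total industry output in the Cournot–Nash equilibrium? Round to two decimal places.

Flint's profit: π_F = (316 - 0.5Q)q_F - (117q_F + (3/2)q_F²). Setting ∂π_F/∂q_F = 0: 199 - 4q_F - (1/2)(q_X) = 0.
Xenon's first-order condition: 223 - 3q_X - (1/2)(q_F) = 0.
Rearranging gives the reaction functions q_F = (199 - (1/2)q_X)/4 and q_X = (223 - (1/2)q_F)/3.
Substituting one into the other gives q_F = 1942/47 and q_X = 67.4468.
Total output Q = 1942/47 + 67.4468 = 108.7660.

108.77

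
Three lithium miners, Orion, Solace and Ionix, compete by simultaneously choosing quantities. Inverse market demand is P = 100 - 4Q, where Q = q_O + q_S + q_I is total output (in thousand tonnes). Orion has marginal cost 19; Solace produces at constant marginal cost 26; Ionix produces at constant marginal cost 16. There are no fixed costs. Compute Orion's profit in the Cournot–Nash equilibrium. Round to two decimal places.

Orion's profit: π_O = (100 - 4Q)q_O - (19q_O). Setting ∂π_O/∂q_O = 0: 81 - 8q_O - 4(q_S + q_I) = 0.
Solace's first-order condition: 74 - 8q_S - 4(q_O + q_I) = 0.
Ionix's first-order condition: 84 - 8q_I - 4(q_O + q_S) = 0.
Summing all 3 equations gives 239 − 16Q = 0, hence Q = 239/16.
Back-substituting: q_O = (81 − 239/4)/4 = 85/16, q_S = (74 − 239/4)/4 = 57/16, q_I = (84 − 239/4)/4 = 97/16.
Price P = 100 - 4·(239/16) = 161/4.
Orion's profit: (161/4 - 19)·(85/16) = 112.8906.

112.89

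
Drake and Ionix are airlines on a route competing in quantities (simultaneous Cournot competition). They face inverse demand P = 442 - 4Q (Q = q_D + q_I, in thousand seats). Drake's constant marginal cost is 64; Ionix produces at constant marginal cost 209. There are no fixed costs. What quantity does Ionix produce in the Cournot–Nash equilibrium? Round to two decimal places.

7.33

Drake's profit: π_D = (442 - 4Q)q_D - (64q_D). Setting ∂π_D/∂q_D = 0: 378 - 8q_D - 4(q_I) = 0.
Ionix's first-order condition: 233 - 8q_I - 4(q_D) = 0.
Rearranging gives the reaction functions q_D = (378 - 4q_I)/8 and q_I = (233 - 4q_D)/8.
Substituting one into the other gives q_D = 523/12 and q_I = 22/3.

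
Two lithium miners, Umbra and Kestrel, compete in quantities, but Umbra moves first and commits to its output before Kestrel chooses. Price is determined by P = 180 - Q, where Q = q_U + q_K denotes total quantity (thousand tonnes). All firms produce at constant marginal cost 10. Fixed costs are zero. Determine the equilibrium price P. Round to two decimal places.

Solve by backward induction. Given q_U, the follower Kestrel maximises π_K = (180 - q_U - q_K)q_K - 10q_K.
Follower FOC: 170 - q_U - 2q_K = 0, so q_K(q_U) = (170 - q_U)/2.
The leader anticipates this reaction. Substituting into P = 180 - Q gives P = 95 - (1/2)q_U, so π_U = (95 - (1/2)q_U)q_U - 10q_U.
The leader's first-order condition 85 - q_U = 0 yields q_U = 85.
Then q_K = (170 - 85)/2 = 85/2.
Total output Q = 255/2, so price P = 180 - 255/2 = 105/2.

52.50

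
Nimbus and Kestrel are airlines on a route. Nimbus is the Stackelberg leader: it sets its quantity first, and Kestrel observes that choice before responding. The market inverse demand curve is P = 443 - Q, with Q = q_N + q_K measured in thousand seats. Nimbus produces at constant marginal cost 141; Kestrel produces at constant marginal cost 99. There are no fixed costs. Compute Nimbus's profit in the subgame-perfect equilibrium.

8450

Solve by backward induction. Given q_N, the follower Kestrel maximises π_K = (443 - q_N - q_K)q_K - 99q_K.
Setting the follower's marginal profit to zero, 344 - q_N - 2q_K = 0, i.e. q_K = (344 - q_N)/2.
Nimbus substitutes q_K(q_N) into its own profit: π_N = q_N(443 - q_N - (344 - q_N)/2) - 141q_N = (271 - (1/2)q_N)q_N - 141q_N.
The leader's first-order condition 130 - q_N = 0 yields q_N = 130.
Then q_K = (344 - 130)/2 = 107.
Price P = 443 - 237 = 206.
Nimbus's profit: (206 - 141)·130 = 8450.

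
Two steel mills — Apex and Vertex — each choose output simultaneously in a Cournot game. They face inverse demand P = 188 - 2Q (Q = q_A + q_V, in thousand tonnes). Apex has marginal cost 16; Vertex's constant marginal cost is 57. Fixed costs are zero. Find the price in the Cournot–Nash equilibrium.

87

Apex's profit: π_A = (188 - 2Q)q_A - (16q_A). Setting ∂π_A/∂q_A = 0: 172 - 4q_A - 2(q_V) = 0.
Vertex's profit: π_V = (188 - 2Q)q_V - (57q_V). Setting ∂π_V/∂q_V = 0: 131 - 4q_V - 2(q_A) = 0.
Rearranging gives the reaction functions q_A = (172 - 2q_V)/4 and q_V = (131 - 2q_A)/4.
Substituting one into the other gives q_A = 71/2 and q_V = 15.
Total output Q = 101/2, so price P = 188 - 2·(101/2) = 87.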